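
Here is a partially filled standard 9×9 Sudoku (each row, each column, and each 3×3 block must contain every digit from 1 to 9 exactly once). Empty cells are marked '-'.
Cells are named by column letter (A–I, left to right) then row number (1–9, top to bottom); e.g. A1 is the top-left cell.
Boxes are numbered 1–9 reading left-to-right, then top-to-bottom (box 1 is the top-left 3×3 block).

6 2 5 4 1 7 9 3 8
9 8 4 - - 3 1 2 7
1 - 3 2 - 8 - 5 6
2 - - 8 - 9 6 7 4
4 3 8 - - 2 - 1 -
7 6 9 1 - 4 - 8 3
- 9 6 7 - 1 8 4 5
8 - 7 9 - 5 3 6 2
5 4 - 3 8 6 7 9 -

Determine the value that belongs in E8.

4

Row 8 already contains {2, 3, 5, 6, 7, 8, 9}.
Column E already contains {1, 8}.
Its 3×3 block (box 8) already contains {1, 3, 5, 6, 7, 8, 9}.
The only value from 1–9 not eliminated is 4, so E8 = 4.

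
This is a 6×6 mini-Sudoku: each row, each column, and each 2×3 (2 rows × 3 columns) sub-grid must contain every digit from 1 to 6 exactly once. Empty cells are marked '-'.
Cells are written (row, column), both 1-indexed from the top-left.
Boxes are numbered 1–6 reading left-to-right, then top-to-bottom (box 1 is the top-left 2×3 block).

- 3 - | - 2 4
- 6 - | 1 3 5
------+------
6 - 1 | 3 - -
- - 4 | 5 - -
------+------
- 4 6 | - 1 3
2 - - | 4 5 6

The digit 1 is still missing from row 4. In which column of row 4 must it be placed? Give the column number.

6

Consider where 1 can go in row 4.
(4,1) is out (box 3 already has a 1).
(4,2) is out (box 3 already has a 1).
(4,5) is out (column 5 already has a 1).
So the only cell in row 4 that can hold 1 is (4,6).
That is column 6.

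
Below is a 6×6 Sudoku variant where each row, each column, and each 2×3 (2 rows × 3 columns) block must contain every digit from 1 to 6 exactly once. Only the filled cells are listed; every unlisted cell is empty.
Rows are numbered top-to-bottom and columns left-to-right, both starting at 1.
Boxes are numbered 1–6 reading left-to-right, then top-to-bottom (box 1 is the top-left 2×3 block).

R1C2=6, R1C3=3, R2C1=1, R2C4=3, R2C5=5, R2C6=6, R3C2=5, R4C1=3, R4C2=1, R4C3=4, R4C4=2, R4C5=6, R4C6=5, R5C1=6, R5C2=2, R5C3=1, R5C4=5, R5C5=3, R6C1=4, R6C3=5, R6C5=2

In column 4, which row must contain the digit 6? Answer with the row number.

6

Consider where 6 can go in column 4.
R1C4 is out (row 1 already has a 6).
R3C4 is out (box 4 already has a 6).
So the only cell in column 4 that can hold 6 is R6C4.
That is row 6.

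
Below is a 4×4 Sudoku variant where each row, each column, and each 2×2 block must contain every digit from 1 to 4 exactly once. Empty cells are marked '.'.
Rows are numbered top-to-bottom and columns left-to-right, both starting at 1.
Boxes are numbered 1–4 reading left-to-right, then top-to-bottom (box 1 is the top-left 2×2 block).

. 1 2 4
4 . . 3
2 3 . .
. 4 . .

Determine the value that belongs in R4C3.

Cell R4C3 itself could take any of {1, 3} by direct elimination.
Consider where 3 can go in row 4.
R4C1 is out (box 3 already has a 3).
R4C4 is out (column 4 already has a 3).
So the only cell in row 4 that can hold 3 is R4C3.
Therefore R4C3 = 3.

3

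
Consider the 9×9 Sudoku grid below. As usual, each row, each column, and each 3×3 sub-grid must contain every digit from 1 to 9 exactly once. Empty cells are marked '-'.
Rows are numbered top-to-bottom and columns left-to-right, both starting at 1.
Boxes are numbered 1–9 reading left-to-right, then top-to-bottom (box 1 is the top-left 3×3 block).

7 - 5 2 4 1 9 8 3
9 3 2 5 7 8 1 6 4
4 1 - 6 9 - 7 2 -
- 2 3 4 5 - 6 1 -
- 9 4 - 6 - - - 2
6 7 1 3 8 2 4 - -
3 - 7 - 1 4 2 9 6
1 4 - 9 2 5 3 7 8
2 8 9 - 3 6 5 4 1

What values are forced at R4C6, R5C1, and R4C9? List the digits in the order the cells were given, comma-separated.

9,5,7

For R4C6:
  Consider where 9 can go in column 6.
  R3C6 is out (row 3 already has a 9).
  R5C6 is out (row 5 already has a 9).
  So the only cell in column 6 that can hold 9 is R4C6.
  So R4C6 = 9.
For R5C1:
  Consider where 5 can go in box 4.
  R4C1 is out (row 4 already has a 5).
  So the only cell in box 4 that can hold 5 is R5C1.
  So R5C1 = 5.
For R4C9:
  Consider where 7 can go in box 6.
  R5C7 is out (column 7 already has a 7).
  R5C8 is out (column 8 already has a 7).
  R6C8 is out (row 6 already has a 7).
  R6C9 is out (row 6 already has a 7).
  So the only cell in box 6 that can hold 7 is R4C9.
  So R4C9 = 7.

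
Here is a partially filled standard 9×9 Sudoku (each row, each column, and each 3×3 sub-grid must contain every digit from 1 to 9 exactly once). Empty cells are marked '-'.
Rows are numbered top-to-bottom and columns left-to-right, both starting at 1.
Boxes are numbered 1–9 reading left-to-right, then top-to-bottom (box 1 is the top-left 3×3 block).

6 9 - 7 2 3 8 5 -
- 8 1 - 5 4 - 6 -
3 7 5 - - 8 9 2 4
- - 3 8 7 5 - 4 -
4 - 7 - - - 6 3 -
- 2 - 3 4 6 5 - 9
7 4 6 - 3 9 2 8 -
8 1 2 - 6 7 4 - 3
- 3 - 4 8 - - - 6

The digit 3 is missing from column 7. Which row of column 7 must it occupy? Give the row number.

2

Consider where 3 can go in column 7.
R4C7 is out (row 4 already has a 3).
R9C7 is out (row 9 already has a 3).
So the only cell in column 7 that can hold 3 is R2C7.
That is row 2.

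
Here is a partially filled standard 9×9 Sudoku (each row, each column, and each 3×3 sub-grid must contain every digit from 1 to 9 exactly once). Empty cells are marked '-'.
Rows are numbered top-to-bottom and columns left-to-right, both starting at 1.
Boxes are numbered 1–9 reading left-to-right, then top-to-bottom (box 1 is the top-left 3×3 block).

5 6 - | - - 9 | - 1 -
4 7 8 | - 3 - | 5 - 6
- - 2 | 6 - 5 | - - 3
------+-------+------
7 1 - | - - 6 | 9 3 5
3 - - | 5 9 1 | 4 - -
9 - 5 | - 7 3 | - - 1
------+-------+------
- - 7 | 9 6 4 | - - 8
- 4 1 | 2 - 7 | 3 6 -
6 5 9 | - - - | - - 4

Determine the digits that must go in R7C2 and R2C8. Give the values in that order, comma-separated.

For R7C2:
  Consider where 3 can go in row 7.
  R7C1 is out (column 1 already has a 3).
  R7C7 is out (column 7 already has a 3).
  R7C8 is out (column 8 already has a 3).
  So the only cell in row 7 that can hold 3 is R7C2.
  So R7C2 = 3.
For R2C8:
  Consider where 9 can go in row 2.
  R2C4 is out (column 4 already has a 9).
  R2C6 is out (column 6 already has a 9).
  So the only cell in row 2 that can hold 9 is R2C8.
  So R2C8 = 9.

3,9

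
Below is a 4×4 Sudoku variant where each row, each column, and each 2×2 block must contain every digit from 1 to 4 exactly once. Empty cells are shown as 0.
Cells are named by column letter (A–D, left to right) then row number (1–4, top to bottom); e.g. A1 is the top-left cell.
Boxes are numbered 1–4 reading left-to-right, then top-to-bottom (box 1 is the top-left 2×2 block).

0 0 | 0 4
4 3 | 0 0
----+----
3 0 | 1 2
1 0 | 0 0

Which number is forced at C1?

Cell C1 itself could take any of {2, 3} by direct elimination.
Consider where 3 can go in row 1.
A1 is out (column A already has a 3).
B1 is out (column B already has a 3).
So the only cell in row 1 that can hold 3 is C1.
Therefore C1 = 3.

3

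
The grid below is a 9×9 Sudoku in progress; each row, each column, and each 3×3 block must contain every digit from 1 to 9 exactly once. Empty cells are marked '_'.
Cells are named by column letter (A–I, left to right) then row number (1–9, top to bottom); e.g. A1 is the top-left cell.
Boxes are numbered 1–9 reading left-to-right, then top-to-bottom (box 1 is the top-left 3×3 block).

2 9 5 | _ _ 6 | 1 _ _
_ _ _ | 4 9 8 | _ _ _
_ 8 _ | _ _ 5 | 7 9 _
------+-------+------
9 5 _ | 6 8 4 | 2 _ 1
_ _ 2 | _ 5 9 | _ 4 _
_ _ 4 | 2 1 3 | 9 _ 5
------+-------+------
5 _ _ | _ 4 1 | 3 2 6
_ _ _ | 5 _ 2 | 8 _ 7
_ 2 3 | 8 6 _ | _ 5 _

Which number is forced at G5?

6

Row 5 already contains {2, 4, 5, 9}.
Column G already contains {1, 2, 3, 7, 8, 9}.
Its 3×3 block (box 6) already contains {1, 2, 4, 5, 9}.
The only value from 1–9 not eliminated is 6, so G5 = 6.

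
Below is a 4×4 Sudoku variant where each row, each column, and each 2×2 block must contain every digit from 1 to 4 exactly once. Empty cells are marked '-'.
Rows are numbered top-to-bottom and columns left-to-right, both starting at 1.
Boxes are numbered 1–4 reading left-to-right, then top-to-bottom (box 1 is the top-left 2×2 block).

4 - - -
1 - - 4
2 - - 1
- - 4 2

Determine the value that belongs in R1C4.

Row 1 already contains {4}.
Column 4 already contains {1, 2, 4}.
Its 2×2 block (box 2) already contains {4}.
The only value from 1–4 not eliminated is 3, so R1C4 = 3.

3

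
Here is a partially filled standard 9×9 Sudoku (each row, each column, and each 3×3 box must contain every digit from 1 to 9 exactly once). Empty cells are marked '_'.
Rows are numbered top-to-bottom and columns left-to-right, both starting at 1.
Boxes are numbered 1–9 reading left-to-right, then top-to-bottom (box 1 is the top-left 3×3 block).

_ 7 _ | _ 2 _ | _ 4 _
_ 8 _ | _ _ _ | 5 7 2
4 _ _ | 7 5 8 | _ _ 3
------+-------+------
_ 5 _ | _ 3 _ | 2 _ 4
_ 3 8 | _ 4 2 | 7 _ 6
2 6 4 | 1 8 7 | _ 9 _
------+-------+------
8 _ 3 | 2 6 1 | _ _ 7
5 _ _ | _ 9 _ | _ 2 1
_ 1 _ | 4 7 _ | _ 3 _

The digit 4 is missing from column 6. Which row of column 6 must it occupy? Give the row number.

2

Consider where 4 can go in column 6.
R1C6 is out (row 1 already has a 4).
R4C6 is out (row 4 already has a 4).
R8C6 is out (box 8 already has a 4).
R9C6 is out (row 9 already has a 4).
So the only cell in column 6 that can hold 4 is R2C6.
That is row 2.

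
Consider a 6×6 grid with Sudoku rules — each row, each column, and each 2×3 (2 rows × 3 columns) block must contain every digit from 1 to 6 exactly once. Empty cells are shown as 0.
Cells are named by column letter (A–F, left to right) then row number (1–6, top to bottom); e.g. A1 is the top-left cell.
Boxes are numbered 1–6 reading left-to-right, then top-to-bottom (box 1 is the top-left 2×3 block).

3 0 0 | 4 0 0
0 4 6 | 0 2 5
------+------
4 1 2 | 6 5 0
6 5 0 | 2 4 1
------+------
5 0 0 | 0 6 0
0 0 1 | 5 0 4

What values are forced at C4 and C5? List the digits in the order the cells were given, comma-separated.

3,4

For C4:
  Row 4 already contains {1, 2, 4, 5, 6}.
  Column C already contains {1, 2, 6}.
  Its 2×3 block (box 3) already contains {1, 2, 4, 5, 6}.
  The only value from 1–6 not eliminated is 3, so C4 = 3.
For C5:
  Consider where 4 can go in box 5.
  B5 is out (column B already has a 4).
  A6 is out (row 6 already has a 4).
  B6 is out (row 6 already has a 4).
  So the only cell in box 5 that can hold 4 is C5.
  So C5 = 4.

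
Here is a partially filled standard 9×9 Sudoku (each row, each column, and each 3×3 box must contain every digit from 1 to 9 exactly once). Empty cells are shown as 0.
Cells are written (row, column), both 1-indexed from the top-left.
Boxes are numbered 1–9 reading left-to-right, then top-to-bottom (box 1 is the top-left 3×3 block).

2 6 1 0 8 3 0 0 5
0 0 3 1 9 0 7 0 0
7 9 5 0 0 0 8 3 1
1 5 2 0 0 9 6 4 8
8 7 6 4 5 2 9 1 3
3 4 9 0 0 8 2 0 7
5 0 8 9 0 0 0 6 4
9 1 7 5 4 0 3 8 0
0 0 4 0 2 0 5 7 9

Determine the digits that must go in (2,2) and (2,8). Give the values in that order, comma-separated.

8,2

For (2,2):
  Row 2 already contains {1, 3, 7, 9}.
  Column 2 already contains {1, 4, 5, 6, 7, 9}.
  Its 3×3 block (box 1) already contains {1, 2, 3, 5, 6, 7, 9}.
  The only value from 1–9 not eliminated is 8, so (2,2) = 8.
For (2,8):
  Row 2 already contains {1, 3, 7, 9}.
  Column 8 already contains {1, 3, 4, 6, 7, 8}.
  Its 3×3 block (box 3) already contains {1, 3, 5, 7, 8}.
  The only value from 1–9 not eliminated is 2, so (2,8) = 2.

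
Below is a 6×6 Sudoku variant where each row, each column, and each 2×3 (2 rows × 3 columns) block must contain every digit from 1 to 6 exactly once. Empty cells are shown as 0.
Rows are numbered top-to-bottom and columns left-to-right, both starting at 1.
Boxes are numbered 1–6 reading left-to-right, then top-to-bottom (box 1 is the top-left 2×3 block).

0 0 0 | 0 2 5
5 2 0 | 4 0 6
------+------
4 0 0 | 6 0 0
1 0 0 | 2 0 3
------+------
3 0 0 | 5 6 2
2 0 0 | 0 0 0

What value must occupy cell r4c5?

4

Cell r4c5 itself could take any of {4, 5} by direct elimination.
Consider where 4 can go in row 4.
r4c2 is out (box 3 already has a 4).
r4c3 is out (box 3 already has a 4).
So the only cell in row 4 that can hold 4 is r4c5.
Therefore r4c5 = 4.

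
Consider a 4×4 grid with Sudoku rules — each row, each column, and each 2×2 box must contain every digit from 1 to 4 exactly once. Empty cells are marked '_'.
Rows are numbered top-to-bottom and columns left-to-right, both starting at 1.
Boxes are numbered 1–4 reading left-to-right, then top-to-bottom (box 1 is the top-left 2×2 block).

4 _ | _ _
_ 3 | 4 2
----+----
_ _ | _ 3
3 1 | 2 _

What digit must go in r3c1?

Row 3 already contains {3}.
Column 1 already contains {3, 4}.
Its 2×2 block (box 3) already contains {1, 3}.
The only value from 1–4 not eliminated is 2, so r3c1 = 2.

2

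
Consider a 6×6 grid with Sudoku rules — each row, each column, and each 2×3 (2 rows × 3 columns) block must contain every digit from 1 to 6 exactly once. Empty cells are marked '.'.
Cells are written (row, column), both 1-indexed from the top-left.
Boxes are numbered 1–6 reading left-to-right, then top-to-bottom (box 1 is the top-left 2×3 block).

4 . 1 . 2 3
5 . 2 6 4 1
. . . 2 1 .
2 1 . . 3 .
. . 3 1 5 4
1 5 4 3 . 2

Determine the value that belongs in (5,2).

Cell (5,2) itself could take any of {2, 6} by direct elimination.
Consider where 2 can go in column 2.
(1,2) is out (row 1 already has a 2).
(2,2) is out (row 2 already has a 2).
(3,2) is out (row 3 already has a 2).
So the only cell in column 2 that can hold 2 is (5,2).
Therefore (5,2) = 2.

2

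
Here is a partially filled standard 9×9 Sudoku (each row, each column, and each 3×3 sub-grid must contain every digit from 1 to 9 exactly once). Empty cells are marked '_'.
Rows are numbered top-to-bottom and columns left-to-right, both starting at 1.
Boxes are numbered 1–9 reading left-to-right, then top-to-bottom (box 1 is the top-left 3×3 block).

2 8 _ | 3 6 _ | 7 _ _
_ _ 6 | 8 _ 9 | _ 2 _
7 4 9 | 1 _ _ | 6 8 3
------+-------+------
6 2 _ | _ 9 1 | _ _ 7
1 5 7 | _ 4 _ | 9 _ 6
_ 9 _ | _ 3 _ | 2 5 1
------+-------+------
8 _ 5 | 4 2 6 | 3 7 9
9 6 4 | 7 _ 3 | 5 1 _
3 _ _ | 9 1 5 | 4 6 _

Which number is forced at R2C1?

5

Row 2 already contains {2, 6, 8, 9}.
Column 1 already contains {1, 2, 3, 6, 7, 8, 9}.
Its 3×3 block (box 1) already contains {2, 4, 6, 7, 8, 9}.
The only value from 1–9 not eliminated is 5, so R2C1 = 5.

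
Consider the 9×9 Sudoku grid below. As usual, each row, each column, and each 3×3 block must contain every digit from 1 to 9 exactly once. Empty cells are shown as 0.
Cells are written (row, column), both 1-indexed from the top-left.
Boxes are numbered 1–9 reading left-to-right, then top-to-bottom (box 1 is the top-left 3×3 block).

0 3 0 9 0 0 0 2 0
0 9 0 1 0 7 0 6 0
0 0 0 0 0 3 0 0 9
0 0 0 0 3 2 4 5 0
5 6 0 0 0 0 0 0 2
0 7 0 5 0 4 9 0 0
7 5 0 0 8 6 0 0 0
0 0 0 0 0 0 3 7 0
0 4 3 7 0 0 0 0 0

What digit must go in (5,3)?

Cell (5,3) itself could take any of {1, 4, 8, 9} by direct elimination.
Consider where 4 can go in box 4.
(4,1) is out (row 4 already has a 4).
(4,2) is out (row 4 already has a 4).
(4,3) is out (row 4 already has a 4).
(6,1) is out (row 6 already has a 4).
(6,3) is out (row 6 already has a 4).
So the only cell in box 4 that can hold 4 is (5,3).
Therefore (5,3) = 4.

4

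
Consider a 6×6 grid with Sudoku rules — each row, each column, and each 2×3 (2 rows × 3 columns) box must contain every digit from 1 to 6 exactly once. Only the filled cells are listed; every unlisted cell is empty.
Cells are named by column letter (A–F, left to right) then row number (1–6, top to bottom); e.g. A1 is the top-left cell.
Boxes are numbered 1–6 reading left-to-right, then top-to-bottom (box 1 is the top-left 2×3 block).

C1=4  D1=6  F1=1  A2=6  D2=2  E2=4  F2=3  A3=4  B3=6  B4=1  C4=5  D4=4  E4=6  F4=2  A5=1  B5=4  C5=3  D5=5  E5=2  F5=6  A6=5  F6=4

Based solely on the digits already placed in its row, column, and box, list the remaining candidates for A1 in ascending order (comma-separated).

2,3

Row 1 already contains {1, 4, 6}.
Column A already contains {1, 4, 5, 6}.
Its 2×3 block (box 1) already contains {4, 6}.
Removing those from 1–6 leaves {2, 3} as the candidates for A1.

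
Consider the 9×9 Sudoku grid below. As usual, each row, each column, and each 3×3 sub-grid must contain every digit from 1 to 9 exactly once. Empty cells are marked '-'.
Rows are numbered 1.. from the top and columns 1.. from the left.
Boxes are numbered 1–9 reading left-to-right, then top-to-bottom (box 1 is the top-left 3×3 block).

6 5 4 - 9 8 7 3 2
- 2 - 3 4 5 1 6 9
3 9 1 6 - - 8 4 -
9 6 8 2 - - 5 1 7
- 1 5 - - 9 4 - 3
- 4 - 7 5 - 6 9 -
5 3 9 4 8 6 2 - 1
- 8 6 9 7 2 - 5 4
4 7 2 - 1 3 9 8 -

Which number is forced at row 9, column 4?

Row 9 already contains {1, 2, 3, 4, 7, 8, 9}.
Column 4 already contains {2, 3, 4, 6, 7, 9}.
Its 3×3 block (box 8) already contains {1, 2, 3, 4, 6, 7, 8, 9}.
The only value from 1–9 not eliminated is 5, so row 9, column 4 = 5.

5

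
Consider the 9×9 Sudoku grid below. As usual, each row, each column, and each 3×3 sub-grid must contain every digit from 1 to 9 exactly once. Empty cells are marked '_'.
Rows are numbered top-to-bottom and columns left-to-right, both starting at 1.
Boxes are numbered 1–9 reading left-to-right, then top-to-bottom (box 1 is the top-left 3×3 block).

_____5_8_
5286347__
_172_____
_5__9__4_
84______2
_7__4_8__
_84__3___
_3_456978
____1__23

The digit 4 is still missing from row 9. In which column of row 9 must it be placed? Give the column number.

7

Consider where 4 can go in row 9.
R9C1 is out (box 7 already has a 4).
R9C2 is out (column 2 already has a 4).
R9C3 is out (column 3 already has a 4).
R9C4 is out (column 4 already has a 4).
R9C6 is out (column 6 already has a 4).
So the only cell in row 9 that can hold 4 is R9C7.
That is column 7.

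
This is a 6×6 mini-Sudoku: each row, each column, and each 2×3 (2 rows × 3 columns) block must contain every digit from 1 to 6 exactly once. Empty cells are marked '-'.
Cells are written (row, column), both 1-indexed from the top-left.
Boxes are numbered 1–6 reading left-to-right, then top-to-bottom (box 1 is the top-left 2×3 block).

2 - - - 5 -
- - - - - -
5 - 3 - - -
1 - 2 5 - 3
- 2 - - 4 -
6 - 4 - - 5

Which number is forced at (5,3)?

5

Cell (5,3) itself could take any of {1, 5} by direct elimination.
Consider where 5 can go in row 5.
(5,1) is out (column 1 already has a 5).
(5,4) is out (column 4 already has a 5).
(5,6) is out (column 6 already has a 5).
So the only cell in row 5 that can hold 5 is (5,3).
Therefore (5,3) = 5.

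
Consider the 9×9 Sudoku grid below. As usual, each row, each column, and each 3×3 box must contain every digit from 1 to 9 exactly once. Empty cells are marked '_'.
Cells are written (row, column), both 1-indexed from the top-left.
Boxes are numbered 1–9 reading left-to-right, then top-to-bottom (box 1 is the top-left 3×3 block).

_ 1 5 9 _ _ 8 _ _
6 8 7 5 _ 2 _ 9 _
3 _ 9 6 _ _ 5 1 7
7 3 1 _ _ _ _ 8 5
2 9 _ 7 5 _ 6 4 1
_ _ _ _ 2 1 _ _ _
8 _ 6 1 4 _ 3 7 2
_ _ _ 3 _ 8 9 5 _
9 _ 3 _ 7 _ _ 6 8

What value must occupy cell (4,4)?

4

Row 4 already contains {1, 3, 5, 7, 8}.
Column 4 already contains {1, 3, 5, 6, 7, 9}.
Its 3×3 block (box 5) already contains {1, 2, 5, 7}.
The only value from 1–9 not eliminated is 4, so (4,4) = 4.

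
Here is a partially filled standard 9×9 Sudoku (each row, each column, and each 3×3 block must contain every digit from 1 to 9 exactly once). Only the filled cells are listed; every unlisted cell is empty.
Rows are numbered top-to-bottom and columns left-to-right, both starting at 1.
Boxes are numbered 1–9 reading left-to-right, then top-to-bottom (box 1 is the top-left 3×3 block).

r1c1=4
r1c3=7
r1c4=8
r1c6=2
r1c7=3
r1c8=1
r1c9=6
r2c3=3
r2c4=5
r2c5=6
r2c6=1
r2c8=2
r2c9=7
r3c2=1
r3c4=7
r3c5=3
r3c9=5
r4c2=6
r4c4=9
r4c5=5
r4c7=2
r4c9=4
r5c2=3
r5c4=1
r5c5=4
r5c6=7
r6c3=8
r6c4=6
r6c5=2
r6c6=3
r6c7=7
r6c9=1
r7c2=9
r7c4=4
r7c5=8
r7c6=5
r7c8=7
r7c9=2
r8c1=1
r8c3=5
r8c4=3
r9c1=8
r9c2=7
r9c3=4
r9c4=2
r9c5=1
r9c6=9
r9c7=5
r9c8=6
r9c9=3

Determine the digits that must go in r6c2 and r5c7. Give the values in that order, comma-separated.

For r6c2:
  Consider where 4 can go in column 2.
  r1c2 is out (row 1 already has a 4).
  r2c2 is out (box 1 already has a 4).
  r8c2 is out (box 7 already has a 4).
  So the only cell in column 2 that can hold 4 is r6c2.
  So r6c2 = 4.
For r5c7:
  Consider where 6 can go in column 7.
  r2c7 is out (row 2 already has a 6).
  r3c7 is out (box 3 already has a 6).
  r7c7 is out (box 9 already has a 6).
  r8c7 is out (box 9 already has a 6).
  So the only cell in column 7 that can hold 6 is r5c7.
  So r5c7 = 6.

4,6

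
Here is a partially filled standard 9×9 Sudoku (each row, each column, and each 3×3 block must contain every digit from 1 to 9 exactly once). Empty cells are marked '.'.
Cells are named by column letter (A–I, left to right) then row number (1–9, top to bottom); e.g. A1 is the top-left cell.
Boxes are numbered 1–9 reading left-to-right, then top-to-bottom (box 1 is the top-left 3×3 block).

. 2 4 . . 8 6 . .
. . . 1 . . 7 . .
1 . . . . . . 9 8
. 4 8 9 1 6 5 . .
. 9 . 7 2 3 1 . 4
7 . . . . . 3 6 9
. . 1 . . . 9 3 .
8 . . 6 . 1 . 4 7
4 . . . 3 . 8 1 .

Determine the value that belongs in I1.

1

Cell I1 itself could take any of {1, 3, 5} by direct elimination.
Consider where 1 can go in column I.
I2 is out (row 2 already has a 1).
I4 is out (row 4 already has a 1).
I7 is out (row 7 already has a 1).
I9 is out (row 9 already has a 1).
So the only cell in column I that can hold 1 is I1.
Therefore I1 = 1.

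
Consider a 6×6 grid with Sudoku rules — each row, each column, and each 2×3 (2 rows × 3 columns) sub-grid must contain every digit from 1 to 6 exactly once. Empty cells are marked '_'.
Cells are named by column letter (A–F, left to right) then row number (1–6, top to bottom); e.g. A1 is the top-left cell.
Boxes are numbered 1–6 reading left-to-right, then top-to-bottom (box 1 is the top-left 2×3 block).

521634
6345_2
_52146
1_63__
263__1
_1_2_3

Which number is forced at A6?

4

Row 6 already contains {1, 2, 3}.
Column A already contains {1, 2, 5, 6}.
Its 2×3 block (box 5) already contains {1, 2, 3, 6}.
The only value from 1–6 not eliminated is 4, so A6 = 4.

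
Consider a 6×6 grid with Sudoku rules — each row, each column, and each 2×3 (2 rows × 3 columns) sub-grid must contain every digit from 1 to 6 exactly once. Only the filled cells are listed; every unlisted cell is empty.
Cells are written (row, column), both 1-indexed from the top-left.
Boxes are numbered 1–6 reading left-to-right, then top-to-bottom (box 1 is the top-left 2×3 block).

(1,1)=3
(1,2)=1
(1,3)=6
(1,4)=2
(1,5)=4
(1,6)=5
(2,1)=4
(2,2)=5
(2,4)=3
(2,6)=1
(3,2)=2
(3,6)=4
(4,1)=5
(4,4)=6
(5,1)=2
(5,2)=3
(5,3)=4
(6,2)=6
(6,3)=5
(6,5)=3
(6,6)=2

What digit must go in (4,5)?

Cell (4,5) itself could take any of {1, 2} by direct elimination.
Consider where 2 can go in row 4.
(4,2) is out (column 2 already has a 2).
(4,3) is out (box 3 already has a 2).
(4,6) is out (column 6 already has a 2).
So the only cell in row 4 that can hold 2 is (4,5).
Therefore (4,5) = 2.

2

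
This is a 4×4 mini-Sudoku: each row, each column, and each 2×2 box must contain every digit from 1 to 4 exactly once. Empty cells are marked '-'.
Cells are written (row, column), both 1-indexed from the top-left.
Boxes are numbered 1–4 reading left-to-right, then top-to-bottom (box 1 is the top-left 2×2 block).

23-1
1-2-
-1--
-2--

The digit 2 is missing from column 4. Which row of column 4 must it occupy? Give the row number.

Consider where 2 can go in column 4.
(2,4) is out (row 2 already has a 2).
(4,4) is out (row 4 already has a 2).
So the only cell in column 4 that can hold 2 is (3,4).
That is row 3.

3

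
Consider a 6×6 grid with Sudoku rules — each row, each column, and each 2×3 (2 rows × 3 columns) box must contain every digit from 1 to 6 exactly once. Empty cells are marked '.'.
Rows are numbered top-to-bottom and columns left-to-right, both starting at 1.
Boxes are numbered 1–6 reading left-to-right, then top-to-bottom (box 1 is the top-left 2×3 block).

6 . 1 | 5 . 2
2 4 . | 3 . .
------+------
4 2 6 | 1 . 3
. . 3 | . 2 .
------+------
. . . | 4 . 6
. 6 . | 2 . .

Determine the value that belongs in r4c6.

4

Cell r4c6 itself could take any of {4, 5} by direct elimination.
Consider where 4 can go in row 4.
r4c1 is out (column 1 already has a 4).
r4c2 is out (column 2 already has a 4).
r4c4 is out (column 4 already has a 4).
So the only cell in row 4 that can hold 4 is r4c6.
Therefore r4c6 = 4.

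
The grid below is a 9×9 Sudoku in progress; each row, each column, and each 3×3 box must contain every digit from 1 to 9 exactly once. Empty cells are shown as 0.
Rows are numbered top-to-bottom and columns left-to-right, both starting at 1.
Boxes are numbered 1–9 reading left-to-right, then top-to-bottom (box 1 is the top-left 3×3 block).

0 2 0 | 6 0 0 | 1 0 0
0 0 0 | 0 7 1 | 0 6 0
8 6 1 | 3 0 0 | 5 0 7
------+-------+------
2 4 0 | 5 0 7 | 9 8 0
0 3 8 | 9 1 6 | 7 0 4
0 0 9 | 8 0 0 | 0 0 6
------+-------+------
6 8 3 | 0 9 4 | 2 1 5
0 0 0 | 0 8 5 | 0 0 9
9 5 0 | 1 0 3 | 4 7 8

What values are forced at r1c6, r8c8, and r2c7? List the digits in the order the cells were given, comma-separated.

For r1c6:
  Consider where 8 can go in box 2.
  r1c5 is out (column 5 already has a 8).
  r2c4 is out (column 4 already has a 8).
  r3c5 is out (row 3 already has a 8).
  r3c6 is out (row 3 already has a 8).
  So the only cell in box 2 that can hold 8 is r1c6.
  So r1c6 = 8.
For r8c8:
  Row 8 already contains {5, 8, 9}.
  Column 8 already contains {1, 6, 7, 8}.
  Its 3×3 block (box 9) already contains {1, 2, 4, 5, 7, 8, 9}.
  The only value from 1–9 not eliminated is 3, so r8c8 = 3.
For r2c7:
  Consider where 8 can go in box 3.
  r1c8 is out (column 8 already has a 8).
  r1c9 is out (column 9 already has a 8).
  r2c9 is out (column 9 already has a 8).
  r3c8 is out (row 3 already has a 8).
  So the only cell in box 3 that can hold 8 is r2c7.
  So r2c7 = 8.

8,3,8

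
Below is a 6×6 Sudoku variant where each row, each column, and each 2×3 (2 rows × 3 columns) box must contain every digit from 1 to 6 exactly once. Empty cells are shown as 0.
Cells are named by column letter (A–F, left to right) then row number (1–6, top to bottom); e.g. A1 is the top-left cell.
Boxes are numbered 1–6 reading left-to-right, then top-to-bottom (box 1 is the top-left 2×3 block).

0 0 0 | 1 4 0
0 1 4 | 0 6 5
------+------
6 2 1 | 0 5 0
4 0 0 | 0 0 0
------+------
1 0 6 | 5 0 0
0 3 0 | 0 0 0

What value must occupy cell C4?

Cell C4 itself could take any of {3, 5} by direct elimination.
Consider where 3 can go in box 3.
B4 is out (column B already has a 3).
So the only cell in box 3 that can hold 3 is C4.
Therefore C4 = 3.

3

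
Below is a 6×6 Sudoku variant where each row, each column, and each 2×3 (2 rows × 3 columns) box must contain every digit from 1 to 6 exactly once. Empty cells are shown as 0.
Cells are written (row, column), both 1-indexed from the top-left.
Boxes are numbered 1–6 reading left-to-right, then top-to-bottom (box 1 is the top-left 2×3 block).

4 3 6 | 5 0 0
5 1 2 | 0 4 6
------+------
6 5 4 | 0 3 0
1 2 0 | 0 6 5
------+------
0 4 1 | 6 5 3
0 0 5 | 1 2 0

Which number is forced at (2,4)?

Row 2 already contains {1, 2, 4, 5, 6}.
Column 4 already contains {1, 5, 6}.
Its 2×3 block (box 2) already contains {4, 5, 6}.
The only value from 1–6 not eliminated is 3, so (2,4) = 3.

3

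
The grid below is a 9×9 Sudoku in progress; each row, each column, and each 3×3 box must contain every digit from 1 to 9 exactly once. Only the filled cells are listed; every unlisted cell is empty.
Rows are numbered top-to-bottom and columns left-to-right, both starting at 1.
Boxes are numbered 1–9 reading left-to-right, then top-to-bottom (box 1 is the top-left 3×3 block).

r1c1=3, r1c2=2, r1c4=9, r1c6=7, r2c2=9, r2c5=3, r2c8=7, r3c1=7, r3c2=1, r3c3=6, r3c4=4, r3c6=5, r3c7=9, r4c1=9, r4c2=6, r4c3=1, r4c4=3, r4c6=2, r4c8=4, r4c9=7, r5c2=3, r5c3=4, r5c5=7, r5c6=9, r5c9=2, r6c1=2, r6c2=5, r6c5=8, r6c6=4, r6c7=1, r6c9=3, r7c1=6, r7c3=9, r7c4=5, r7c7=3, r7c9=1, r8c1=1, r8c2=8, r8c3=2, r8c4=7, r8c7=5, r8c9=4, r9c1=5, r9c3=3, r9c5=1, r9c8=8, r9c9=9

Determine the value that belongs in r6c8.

9

Cell r6c8 itself could take any of {6, 9} by direct elimination.
Consider where 9 can go in box 6.
r4c7 is out (row 4 already has a 9).
r5c7 is out (row 5 already has a 9).
r5c8 is out (row 5 already has a 9).
So the only cell in box 6 that can hold 9 is r6c8.
Therefore r6c8 = 9.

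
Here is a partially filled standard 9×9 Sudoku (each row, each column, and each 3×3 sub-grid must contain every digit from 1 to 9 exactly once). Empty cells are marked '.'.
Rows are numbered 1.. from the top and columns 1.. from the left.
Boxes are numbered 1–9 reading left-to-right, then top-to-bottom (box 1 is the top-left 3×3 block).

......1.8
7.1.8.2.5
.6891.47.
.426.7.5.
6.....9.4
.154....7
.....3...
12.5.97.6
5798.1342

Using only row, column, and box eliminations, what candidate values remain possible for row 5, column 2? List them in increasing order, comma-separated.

Row 5 already contains {4, 6, 9}.
Column 2 already contains {1, 2, 4, 6, 7}.
Its 3×3 block (box 4) already contains {1, 2, 4, 5, 6}.
Removing those from 1–9 leaves {3, 8} as the candidates for row 5, column 2.

3,8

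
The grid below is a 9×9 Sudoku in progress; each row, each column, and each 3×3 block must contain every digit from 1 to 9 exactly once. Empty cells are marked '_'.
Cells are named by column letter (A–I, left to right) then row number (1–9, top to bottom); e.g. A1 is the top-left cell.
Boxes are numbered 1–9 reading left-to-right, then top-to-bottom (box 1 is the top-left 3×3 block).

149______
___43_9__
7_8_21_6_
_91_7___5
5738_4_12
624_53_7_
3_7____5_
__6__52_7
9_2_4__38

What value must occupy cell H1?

Cell H1 itself could take any of {2, 8} by direct elimination.
Consider where 2 can go in row 1.
D1 is out (box 2 already has a 2).
E1 is out (column E already has a 2).
F1 is out (box 2 already has a 2).
G1 is out (column G already has a 2).
I1 is out (column I already has a 2).
So the only cell in row 1 that can hold 2 is H1.
Therefore H1 = 2.

2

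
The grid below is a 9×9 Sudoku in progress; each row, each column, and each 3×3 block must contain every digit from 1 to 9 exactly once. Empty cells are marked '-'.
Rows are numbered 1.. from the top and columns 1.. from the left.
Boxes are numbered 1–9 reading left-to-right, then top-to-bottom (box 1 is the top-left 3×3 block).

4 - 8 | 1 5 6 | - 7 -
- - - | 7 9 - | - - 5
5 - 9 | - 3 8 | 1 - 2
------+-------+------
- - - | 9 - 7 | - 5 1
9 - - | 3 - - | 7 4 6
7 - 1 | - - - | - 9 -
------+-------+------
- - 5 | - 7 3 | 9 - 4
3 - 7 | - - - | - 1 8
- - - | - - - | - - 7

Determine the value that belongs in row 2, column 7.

Cell row 2, column 7 itself could take any of {3, 4, 6, 8} by direct elimination.
Consider where 4 can go in column 7.
row 1, column 7 is out (row 1 already has a 4).
row 4, column 7 is out (box 6 already has a 4).
row 6, column 7 is out (box 6 already has a 4).
row 8, column 7 is out (box 9 already has a 4).
row 9, column 7 is out (box 9 already has a 4).
So the only cell in column 7 that can hold 4 is row 2, column 7.
Therefore row 2, column 7 = 4.

4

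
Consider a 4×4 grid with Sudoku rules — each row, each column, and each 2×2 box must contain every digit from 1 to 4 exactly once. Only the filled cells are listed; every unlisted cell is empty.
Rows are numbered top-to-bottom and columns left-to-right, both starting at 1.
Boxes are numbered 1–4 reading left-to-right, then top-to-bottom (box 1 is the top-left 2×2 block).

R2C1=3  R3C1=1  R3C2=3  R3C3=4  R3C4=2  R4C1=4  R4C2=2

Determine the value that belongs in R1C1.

2

Row 1 already contains {}.
Column 1 already contains {1, 3, 4}.
Its 2×2 block (box 1) already contains {3}.
The only value from 1–4 not eliminated is 2, so R1C1 = 2.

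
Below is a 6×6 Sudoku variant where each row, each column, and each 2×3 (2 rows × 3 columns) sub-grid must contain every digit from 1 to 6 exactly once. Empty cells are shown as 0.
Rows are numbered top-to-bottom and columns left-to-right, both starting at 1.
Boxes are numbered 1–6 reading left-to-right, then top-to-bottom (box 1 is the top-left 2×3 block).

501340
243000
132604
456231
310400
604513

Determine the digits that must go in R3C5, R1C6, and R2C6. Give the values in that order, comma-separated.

5,2,5

For R3C5:
  Row 3 already contains {1, 2, 3, 4, 6}.
  Column 5 already contains {1, 3, 4}.
  Its 2×3 block (box 4) already contains {1, 2, 3, 4, 6}.
  The only value from 1–6 not eliminated is 5, so R3C5 = 5.
For R1C6:
  Consider where 2 can go in row 1.
  R1C2 is out (box 1 already has a 2).
  So the only cell in row 1 that can hold 2 is R1C6.
  So R1C6 = 2.
For R2C6:
  Consider where 5 can go in column 6.
  R1C6 is out (row 1 already has a 5).
  R5C6 is out (box 6 already has a 5).
  So the only cell in column 6 that can hold 5 is R2C6.
  So R2C6 = 5.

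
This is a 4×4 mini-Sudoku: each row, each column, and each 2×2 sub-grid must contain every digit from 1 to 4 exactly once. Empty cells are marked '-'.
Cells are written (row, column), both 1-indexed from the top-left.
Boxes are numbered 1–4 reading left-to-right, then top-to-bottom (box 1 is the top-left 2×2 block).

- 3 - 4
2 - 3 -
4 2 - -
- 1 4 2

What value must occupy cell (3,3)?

Row 3 already contains {2, 4}.
Column 3 already contains {3, 4}.
Its 2×2 block (box 4) already contains {2, 4}.
The only value from 1–4 not eliminated is 1, so (3,3) = 1.

1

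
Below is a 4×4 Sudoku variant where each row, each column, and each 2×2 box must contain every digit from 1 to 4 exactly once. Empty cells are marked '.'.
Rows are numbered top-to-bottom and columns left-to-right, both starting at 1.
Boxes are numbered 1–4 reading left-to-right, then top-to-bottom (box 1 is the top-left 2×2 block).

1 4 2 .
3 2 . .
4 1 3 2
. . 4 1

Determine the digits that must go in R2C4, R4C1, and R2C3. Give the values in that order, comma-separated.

For R2C4:
  Row 2 already contains {2, 3}.
  Column 4 already contains {1, 2}.
  Its 2×2 block (box 2) already contains {2}.
  The only value from 1–4 not eliminated is 4, so R2C4 = 4.
For R4C1:
  Row 4 already contains {1, 4}.
  Column 1 already contains {1, 3, 4}.
  Its 2×2 block (box 3) already contains {1, 4}.
  The only value from 1–4 not eliminated is 2, so R4C1 = 2.
For R2C3:
  Row 2 already contains {2, 3}.
  Column 3 already contains {2, 3, 4}.
  Its 2×2 block (box 2) already contains {2}.
  The only value from 1–4 not eliminated is 1, so R2C3 = 1.

4,2,1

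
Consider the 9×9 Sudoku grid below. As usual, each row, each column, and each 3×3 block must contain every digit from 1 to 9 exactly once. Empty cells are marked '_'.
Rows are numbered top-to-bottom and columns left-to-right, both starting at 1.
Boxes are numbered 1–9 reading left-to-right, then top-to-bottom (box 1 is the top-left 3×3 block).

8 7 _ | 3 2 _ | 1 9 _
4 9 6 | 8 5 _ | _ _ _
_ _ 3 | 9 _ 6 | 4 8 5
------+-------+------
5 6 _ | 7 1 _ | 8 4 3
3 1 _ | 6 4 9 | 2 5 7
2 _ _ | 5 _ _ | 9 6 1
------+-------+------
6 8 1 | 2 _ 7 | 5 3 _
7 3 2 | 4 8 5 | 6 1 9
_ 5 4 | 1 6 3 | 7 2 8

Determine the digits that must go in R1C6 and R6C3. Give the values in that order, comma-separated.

4,7

For R1C6:
  Row 1 already contains {1, 2, 3, 7, 8, 9}.
  Column 6 already contains {3, 5, 6, 7, 9}.
  Its 3×3 block (box 2) already contains {2, 3, 5, 6, 8, 9}.
  The only value from 1–9 not eliminated is 4, so R1C6 = 4.
For R6C3:
  Consider where 7 can go in box 4.
  R4C3 is out (row 4 already has a 7).
  R5C3 is out (row 5 already has a 7).
  R6C2 is out (column 2 already has a 7).
  So the only cell in box 4 that can hold 7 is R6C3.
  So R6C3 = 7.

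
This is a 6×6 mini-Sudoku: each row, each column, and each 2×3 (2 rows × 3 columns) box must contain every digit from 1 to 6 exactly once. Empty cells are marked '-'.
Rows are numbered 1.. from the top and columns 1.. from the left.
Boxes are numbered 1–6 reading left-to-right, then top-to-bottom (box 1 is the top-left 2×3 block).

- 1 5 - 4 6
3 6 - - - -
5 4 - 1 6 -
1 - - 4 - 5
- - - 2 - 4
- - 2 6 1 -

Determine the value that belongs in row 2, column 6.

1

Cell row 2, column 6 itself could take any of {1, 2} by direct elimination.
Consider where 1 can go in row 2.
row 2, column 3 is out (box 1 already has a 1).
row 2, column 4 is out (column 4 already has a 1).
row 2, column 5 is out (column 5 already has a 1).
So the only cell in row 2 that can hold 1 is row 2, column 6.
Therefore row 2, column 6 = 1.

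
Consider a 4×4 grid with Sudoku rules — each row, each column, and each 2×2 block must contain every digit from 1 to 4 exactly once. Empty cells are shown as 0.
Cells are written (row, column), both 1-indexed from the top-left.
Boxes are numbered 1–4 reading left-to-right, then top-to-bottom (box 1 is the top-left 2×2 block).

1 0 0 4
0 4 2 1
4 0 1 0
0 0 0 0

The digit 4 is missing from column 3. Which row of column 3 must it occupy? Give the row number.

Consider where 4 can go in column 3.
(1,3) is out (row 1 already has a 4).
So the only cell in column 3 that can hold 4 is (4,3).
That is row 4.

4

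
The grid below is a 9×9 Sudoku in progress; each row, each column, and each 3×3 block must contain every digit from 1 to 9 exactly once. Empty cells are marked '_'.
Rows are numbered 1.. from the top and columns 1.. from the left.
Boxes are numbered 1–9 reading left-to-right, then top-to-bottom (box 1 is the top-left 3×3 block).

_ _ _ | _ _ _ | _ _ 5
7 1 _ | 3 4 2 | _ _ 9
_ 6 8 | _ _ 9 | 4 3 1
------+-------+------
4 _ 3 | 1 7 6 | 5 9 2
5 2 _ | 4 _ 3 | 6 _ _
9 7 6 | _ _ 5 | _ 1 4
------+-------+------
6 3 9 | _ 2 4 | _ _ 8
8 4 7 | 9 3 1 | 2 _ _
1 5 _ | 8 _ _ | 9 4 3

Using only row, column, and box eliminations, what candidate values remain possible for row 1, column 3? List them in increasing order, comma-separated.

2,4

Row 1 already contains {5}.
Column 3 already contains {3, 6, 7, 8, 9}.
Its 3×3 block (box 1) already contains {1, 6, 7, 8}.
Removing those from 1–9 leaves {2, 4} as the candidates for row 1, column 3.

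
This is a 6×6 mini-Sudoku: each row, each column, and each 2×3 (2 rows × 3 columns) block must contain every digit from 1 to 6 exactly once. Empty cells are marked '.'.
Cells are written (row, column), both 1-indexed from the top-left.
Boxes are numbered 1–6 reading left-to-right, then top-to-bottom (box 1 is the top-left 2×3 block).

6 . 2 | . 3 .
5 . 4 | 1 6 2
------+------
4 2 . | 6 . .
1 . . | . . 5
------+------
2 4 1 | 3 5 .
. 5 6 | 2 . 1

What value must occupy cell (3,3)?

5

Cell (3,3) itself could take any of {3, 5} by direct elimination.
Consider where 5 can go in box 3.
(4,2) is out (row 4 already has a 5).
(4,3) is out (row 4 already has a 5).
So the only cell in box 3 that can hold 5 is (3,3).
Therefore (3,3) = 5.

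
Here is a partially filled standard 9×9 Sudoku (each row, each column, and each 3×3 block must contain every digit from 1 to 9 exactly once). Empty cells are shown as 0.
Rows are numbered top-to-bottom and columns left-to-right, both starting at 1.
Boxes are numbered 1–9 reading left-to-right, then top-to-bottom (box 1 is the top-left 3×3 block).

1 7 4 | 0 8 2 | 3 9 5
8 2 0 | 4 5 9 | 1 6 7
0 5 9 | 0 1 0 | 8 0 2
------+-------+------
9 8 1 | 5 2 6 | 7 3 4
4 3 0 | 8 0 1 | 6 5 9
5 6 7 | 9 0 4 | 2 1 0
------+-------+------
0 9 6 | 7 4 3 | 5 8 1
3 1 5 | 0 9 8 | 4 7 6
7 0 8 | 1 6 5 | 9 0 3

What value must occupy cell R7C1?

Row 7 already contains {1, 3, 4, 5, 6, 7, 8, 9}.
Column 1 already contains {1, 3, 4, 5, 7, 8, 9}.
Its 3×3 block (box 7) already contains {1, 3, 5, 6, 7, 8, 9}.
The only value from 1–9 not eliminated is 2, so R7C1 = 2.

2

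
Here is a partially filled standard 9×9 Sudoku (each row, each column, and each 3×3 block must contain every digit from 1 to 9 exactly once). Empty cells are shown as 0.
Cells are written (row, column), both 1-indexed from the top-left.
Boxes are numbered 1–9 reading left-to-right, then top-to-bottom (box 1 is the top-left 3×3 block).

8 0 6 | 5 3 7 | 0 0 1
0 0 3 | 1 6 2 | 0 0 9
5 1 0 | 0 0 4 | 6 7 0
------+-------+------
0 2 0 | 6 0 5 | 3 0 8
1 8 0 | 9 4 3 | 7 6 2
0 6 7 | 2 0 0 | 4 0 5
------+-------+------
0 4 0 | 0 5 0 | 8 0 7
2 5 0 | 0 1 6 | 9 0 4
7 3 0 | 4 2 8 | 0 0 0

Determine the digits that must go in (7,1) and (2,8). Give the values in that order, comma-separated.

6,8

For (7,1):
  Consider where 6 can go in row 7.
  (7,3) is out (column 3 already has a 6).
  (7,4) is out (column 4 already has a 6).
  (7,6) is out (column 6 already has a 6).
  (7,8) is out (column 8 already has a 6).
  So the only cell in row 7 that can hold 6 is (7,1).
  So (7,1) = 6.
For (2,8):
  Consider where 8 can go in row 2.
  (2,1) is out (column 1 already has a 8).
  (2,2) is out (column 2 already has a 8).
  (2,7) is out (column 7 already has a 8).
  So the only cell in row 2 that can hold 8 is (2,8).
  So (2,8) = 8.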